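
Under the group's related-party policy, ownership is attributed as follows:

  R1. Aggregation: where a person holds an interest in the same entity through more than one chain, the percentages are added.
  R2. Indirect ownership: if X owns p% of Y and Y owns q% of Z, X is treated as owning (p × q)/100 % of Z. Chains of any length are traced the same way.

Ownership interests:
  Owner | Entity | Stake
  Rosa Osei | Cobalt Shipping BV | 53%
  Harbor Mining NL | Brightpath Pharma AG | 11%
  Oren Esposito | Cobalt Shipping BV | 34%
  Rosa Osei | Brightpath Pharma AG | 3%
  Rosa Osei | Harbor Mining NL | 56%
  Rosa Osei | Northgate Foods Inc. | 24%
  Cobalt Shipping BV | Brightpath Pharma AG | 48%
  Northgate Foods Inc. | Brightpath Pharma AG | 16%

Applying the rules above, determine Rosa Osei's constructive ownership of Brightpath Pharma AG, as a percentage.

38.44%

Chain via Northgate Foods Inc. (R2): 24% × 16% = 3.84% of Brightpath Pharma AG.
Chain via Harbor Mining NL (R2): 56% × 11% = 6.16% of Brightpath Pharma AG.
Chain via Cobalt Shipping BV (R2): 53% × 48% = 25.44% of Brightpath Pharma AG.
Direct interest in Brightpath Pharma AG: 3%.
Aggregating (R1): 3.84% + 6.16% + 25.44% + 3% = 38.44%.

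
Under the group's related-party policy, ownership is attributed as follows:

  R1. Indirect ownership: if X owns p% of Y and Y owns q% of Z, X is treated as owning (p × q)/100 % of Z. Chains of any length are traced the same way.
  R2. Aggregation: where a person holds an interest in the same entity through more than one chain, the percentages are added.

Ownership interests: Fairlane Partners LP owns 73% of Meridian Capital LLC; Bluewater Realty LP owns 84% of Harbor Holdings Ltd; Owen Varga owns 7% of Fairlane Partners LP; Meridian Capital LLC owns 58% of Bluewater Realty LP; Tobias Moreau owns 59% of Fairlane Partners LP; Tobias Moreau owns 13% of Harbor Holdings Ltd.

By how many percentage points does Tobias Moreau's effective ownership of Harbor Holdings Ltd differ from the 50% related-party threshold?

16.016296

Chain via Fairlane Partners LP → Meridian Capital LLC → Bluewater Realty LP (R1): 59% × 73% × 58% × 84% = 20.983704% of Harbor Holdings Ltd.
Direct interest in Harbor Holdings Ltd: 13%.
Aggregating (R2): 20.983704% + 13% = 33.983704%.
33.983704% falls short of the 50% threshold by 16.016296 percentage points.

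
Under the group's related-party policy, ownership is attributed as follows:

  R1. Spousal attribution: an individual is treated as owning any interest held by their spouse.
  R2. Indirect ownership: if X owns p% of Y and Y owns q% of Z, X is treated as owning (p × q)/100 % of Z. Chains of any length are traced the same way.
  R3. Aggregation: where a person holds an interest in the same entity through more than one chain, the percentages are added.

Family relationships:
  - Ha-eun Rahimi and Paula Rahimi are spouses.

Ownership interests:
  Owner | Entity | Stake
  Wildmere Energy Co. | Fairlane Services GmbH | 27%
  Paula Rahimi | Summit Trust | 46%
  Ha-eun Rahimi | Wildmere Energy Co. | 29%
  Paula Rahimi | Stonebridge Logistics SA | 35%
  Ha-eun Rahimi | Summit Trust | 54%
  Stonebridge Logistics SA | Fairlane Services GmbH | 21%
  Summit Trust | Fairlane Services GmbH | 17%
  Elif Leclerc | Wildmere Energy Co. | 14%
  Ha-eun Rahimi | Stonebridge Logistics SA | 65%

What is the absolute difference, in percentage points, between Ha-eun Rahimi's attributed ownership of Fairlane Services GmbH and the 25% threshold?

By spousal attribution (R1), Ha-eun Rahimi is treated as also owning Paula Rahimi's interest in Summit Trust, giving 54% + 46% = 100%.
By spousal attribution (R1), Ha-eun Rahimi is treated as also owning Paula Rahimi's interest in Stonebridge Logistics SA, giving 65% + 35% = 100%.
Chain via Wildmere Energy Co. (R2): 29% × 27% = 7.83% of Fairlane Services GmbH.
Chain via Summit Trust (R2): 100% × 17% = 17% of Fairlane Services GmbH.
Chain via Stonebridge Logistics SA (R2): 100% × 21% = 21% of Fairlane Services GmbH.
Aggregating (R3): 7.83% + 17% + 21% = 45.83%.
45.83% exceeds the 25% threshold by 20.83 percentage points.

20.83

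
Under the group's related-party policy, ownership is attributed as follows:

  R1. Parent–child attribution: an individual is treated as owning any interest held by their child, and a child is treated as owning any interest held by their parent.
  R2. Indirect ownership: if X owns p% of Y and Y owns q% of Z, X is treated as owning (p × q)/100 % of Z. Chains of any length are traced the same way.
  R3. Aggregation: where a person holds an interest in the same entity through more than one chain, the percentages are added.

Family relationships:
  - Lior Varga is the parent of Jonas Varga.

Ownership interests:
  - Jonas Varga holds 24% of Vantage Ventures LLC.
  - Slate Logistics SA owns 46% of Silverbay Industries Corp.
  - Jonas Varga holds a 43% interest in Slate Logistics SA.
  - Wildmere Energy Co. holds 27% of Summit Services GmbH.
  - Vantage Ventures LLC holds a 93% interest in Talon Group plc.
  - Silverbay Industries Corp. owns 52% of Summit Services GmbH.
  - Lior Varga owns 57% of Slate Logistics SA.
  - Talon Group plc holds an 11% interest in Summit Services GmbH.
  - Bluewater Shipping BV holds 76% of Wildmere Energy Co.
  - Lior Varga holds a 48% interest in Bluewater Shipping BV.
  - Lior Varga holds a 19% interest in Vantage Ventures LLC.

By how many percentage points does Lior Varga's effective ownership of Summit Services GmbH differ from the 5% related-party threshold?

33.1685

By parent–child attribution (R1), Lior Varga is treated as also owning Jonas Varga's interest in Vantage Ventures LLC, giving 19% + 24% = 43%.
By parent–child attribution (R1), Lior Varga is treated as also owning Jonas Varga's interest in Slate Logistics SA, giving 57% + 43% = 100%.
Chain via Bluewater Shipping BV → Wildmere Energy Co. (R2): 48% × 76% × 27% = 9.8496% of Summit Services GmbH.
Chain via Vantage Ventures LLC → Talon Group plc (R2): 43% × 93% × 11% = 4.3989% of Summit Services GmbH.
Chain via Slate Logistics SA → Silverbay Industries Corp. (R2): 100% × 46% × 52% = 23.92% of Summit Services GmbH.
Aggregating (R3): 9.8496% + 4.3989% + 23.92% = 38.1685%.
38.1685% exceeds the 5% threshold by 33.1685 percentage points.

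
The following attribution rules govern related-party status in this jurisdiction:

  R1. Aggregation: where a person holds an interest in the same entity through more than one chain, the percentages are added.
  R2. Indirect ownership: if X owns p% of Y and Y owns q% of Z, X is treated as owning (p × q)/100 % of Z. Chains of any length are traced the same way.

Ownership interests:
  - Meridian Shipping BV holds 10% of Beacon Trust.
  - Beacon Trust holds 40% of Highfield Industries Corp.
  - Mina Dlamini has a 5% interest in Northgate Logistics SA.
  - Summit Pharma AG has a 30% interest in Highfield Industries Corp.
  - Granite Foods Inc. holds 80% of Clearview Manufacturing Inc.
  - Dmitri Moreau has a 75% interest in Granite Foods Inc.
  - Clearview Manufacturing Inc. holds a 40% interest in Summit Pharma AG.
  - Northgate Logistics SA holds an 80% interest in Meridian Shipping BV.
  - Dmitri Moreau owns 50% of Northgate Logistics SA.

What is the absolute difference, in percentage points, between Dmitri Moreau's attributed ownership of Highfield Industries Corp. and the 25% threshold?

16.2

Chain via Northgate Logistics SA → Meridian Shipping BV → Beacon Trust (R2): 50% × 80% × 10% × 40% = 1.6% of Highfield Industries Corp.
Chain via Granite Foods Inc. → Clearview Manufacturing Inc. → Summit Pharma AG (R2): 75% × 80% × 40% × 30% = 7.2% of Highfield Industries Corp.
Aggregating (R1): 1.6% + 7.2% = 8.8%.
8.8% falls short of the 25% threshold by 16.2 percentage points.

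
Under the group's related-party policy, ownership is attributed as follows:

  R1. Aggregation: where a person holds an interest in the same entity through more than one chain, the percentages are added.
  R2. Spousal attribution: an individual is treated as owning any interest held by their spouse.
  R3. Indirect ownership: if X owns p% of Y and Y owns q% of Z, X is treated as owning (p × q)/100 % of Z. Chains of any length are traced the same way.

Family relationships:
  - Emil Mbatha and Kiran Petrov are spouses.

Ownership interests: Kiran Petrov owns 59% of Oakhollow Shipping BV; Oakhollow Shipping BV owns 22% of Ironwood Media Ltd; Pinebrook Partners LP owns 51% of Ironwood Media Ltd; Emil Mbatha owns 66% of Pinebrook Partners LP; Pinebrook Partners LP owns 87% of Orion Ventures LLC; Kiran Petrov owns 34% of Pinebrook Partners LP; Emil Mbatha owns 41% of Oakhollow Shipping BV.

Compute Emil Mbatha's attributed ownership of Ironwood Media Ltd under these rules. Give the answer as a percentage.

73%

By spousal attribution (R2), Emil Mbatha is treated as also owning Kiran Petrov's interest in Pinebrook Partners LP, giving 66% + 34% = 100%.
By spousal attribution (R2), Emil Mbatha is treated as also owning Kiran Petrov's interest in Oakhollow Shipping BV, giving 41% + 59% = 100%.
Chain via Pinebrook Partners LP (R3): 100% × 51% = 51% of Ironwood Media Ltd.
Chain via Oakhollow Shipping BV (R3): 100% × 22% = 22% of Ironwood Media Ltd.
Aggregating (R1): 51% + 22% = 73%.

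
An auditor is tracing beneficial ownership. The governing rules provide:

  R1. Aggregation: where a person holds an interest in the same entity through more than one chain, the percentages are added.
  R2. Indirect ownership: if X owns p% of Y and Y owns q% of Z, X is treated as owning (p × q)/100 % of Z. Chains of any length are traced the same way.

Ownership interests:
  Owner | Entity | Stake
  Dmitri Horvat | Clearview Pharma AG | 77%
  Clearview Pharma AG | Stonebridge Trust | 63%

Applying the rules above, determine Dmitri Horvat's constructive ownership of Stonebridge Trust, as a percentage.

48.51%

Chain via Clearview Pharma AG (R2): 77% × 63% = 48.51% of Stonebridge Trust.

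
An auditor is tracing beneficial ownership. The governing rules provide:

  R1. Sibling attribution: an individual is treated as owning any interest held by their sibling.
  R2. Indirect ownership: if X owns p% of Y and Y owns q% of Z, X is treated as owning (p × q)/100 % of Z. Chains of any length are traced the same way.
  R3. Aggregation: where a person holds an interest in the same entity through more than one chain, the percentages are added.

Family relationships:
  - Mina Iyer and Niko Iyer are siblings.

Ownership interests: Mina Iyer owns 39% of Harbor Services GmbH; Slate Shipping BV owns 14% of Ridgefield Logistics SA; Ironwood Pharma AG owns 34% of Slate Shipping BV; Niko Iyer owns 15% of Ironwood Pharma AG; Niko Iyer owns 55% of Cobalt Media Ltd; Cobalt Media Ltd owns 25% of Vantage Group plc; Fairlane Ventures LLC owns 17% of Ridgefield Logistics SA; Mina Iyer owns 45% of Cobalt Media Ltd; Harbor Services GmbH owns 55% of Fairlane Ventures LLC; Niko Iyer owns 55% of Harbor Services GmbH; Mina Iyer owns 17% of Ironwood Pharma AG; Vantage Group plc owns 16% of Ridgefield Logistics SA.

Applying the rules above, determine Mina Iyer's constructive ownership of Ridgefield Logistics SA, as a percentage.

By sibling attribution (R1), Mina Iyer is treated as also owning Niko Iyer's interest in Cobalt Media Ltd, giving 45% + 55% = 100%.
By sibling attribution (R1), Mina Iyer is treated as also owning Niko Iyer's interest in Harbor Services GmbH, giving 39% + 55% = 94%.
By sibling attribution (R1), Mina Iyer is treated as also owning Niko Iyer's interest in Ironwood Pharma AG, giving 17% + 15% = 32%.
Chain via Cobalt Media Ltd → Vantage Group plc (R2): 100% × 25% × 16% = 4% of Ridgefield Logistics SA.
Chain via Harbor Services GmbH → Fairlane Ventures LLC (R2): 94% × 55% × 17% = 8.789% of Ridgefield Logistics SA.
Chain via Ironwood Pharma AG → Slate Shipping BV (R2): 32% × 34% × 14% = 1.5232% of Ridgefield Logistics SA.
Aggregating (R3): 4% + 8.789% + 1.5232% = 14.3122%.

14.3122%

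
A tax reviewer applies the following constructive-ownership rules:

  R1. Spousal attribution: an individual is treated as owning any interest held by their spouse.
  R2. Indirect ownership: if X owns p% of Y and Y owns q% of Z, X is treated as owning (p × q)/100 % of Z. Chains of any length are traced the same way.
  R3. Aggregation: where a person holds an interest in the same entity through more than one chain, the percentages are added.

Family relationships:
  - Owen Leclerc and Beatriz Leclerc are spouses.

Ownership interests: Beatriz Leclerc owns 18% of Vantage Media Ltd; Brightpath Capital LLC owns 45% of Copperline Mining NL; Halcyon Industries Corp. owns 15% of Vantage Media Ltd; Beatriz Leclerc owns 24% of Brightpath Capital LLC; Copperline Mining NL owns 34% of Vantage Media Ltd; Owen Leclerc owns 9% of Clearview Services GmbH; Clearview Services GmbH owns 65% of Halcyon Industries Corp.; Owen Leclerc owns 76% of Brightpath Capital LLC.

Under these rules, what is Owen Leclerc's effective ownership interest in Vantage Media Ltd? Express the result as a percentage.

34.1775%

By spousal attribution (R1), Owen Leclerc is treated as also owning Beatriz Leclerc's interest in Brightpath Capital LLC, giving 76% + 24% = 100%.
By spousal attribution (R1), Owen Leclerc is treated as owning Beatriz Leclerc's 18% interest in Vantage Media Ltd.
Chain via Brightpath Capital LLC → Copperline Mining NL (R2): 100% × 45% × 34% = 15.3% of Vantage Media Ltd.
Chain via Clearview Services GmbH → Halcyon Industries Corp. (R2): 9% × 65% × 15% = 0.8775% of Vantage Media Ltd.
Direct interest in Vantage Media Ltd: 18%.
Aggregating (R3): 15.3% + 0.8775% + 18% = 34.1775%.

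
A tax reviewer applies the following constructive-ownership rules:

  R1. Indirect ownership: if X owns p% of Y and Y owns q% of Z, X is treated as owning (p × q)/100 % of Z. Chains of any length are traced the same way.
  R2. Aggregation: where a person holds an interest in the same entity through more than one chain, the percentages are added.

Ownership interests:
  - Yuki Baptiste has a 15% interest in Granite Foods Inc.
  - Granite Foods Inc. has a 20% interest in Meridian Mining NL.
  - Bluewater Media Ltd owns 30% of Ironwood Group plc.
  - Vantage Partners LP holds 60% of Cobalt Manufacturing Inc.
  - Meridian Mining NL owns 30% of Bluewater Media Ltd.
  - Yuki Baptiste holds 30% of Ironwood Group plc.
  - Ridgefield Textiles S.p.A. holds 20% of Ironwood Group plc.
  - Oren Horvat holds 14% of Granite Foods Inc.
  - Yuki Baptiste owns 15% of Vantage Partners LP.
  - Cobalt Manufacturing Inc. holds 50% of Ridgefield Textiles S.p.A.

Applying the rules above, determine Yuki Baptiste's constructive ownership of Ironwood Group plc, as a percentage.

31.17%

Chain via Granite Foods Inc. → Meridian Mining NL → Bluewater Media Ltd (R1): 15% × 20% × 30% × 30% = 0.27% of Ironwood Group plc.
Chain via Vantage Partners LP → Cobalt Manufacturing Inc. → Ridgefield Textiles S.p.A. (R1): 15% × 60% × 50% × 20% = 0.9% of Ironwood Group plc.
Direct interest in Ironwood Group plc: 30%.
Aggregating (R2): 0.27% + 0.9% + 30% = 31.17%.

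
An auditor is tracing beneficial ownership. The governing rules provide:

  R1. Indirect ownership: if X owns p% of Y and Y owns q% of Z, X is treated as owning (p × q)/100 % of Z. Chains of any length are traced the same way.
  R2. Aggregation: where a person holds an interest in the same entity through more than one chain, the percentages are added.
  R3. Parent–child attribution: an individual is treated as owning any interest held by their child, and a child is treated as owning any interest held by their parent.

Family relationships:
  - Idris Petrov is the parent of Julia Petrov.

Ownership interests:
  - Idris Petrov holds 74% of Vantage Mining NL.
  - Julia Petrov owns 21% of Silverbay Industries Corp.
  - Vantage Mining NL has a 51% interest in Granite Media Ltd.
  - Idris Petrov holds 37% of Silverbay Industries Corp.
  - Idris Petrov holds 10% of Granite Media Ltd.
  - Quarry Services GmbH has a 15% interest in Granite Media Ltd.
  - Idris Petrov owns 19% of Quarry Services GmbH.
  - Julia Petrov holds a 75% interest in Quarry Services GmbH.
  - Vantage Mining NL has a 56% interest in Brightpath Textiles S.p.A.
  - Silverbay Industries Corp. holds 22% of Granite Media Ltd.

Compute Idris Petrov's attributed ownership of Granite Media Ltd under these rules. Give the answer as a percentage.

By parent–child attribution (R3), Idris Petrov is treated as also owning Julia Petrov's interest in Quarry Services GmbH, giving 19% + 75% = 94%.
By parent–child attribution (R3), Idris Petrov is treated as also owning Julia Petrov's interest in Silverbay Industries Corp, giving 37% + 21% = 58%.
Chain via Vantage Mining NL (R1): 74% × 51% = 37.74% of Granite Media Ltd.
Chain via Quarry Services GmbH (R1): 94% × 15% = 14.1% of Granite Media Ltd.
Chain via Silverbay Industries Corp. (R1): 58% × 22% = 12.76% of Granite Media Ltd.
Direct interest in Granite Media Ltd: 10%.
Aggregating (R2): 37.74% + 14.1% + 12.76% + 10% = 74.6%.

74.6%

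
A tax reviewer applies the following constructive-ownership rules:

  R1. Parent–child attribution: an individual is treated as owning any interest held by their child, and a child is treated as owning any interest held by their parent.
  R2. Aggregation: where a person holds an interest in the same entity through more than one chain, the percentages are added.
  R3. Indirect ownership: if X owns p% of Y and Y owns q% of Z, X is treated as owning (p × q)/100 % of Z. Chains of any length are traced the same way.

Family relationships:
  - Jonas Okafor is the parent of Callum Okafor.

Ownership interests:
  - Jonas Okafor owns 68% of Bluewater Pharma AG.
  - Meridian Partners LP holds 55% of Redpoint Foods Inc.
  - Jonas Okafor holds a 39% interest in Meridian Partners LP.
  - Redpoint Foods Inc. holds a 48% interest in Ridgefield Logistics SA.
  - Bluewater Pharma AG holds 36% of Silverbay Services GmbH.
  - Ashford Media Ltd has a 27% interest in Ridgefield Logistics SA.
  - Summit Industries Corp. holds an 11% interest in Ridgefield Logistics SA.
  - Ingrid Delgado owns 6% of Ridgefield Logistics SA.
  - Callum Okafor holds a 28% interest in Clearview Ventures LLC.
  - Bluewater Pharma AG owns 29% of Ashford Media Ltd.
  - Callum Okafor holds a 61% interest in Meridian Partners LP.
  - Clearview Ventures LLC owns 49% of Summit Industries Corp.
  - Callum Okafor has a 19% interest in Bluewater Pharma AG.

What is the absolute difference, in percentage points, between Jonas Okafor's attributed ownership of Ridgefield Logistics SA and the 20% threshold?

14.7213

By parent–child attribution (R1), Jonas Okafor is treated as also owning Callum Okafor's interest in Bluewater Pharma AG, giving 68% + 19% = 87%.
By parent–child attribution (R1), Jonas Okafor is treated as also owning Callum Okafor's interest in Meridian Partners LP, giving 39% + 61% = 100%.
By parent–child attribution (R1), Jonas Okafor is treated as owning Callum Okafor's 28% interest in Clearview Ventures LLC.
Chain via Bluewater Pharma AG → Ashford Media Ltd (R3): 87% × 29% × 27% = 6.8121% of Ridgefield Logistics SA.
Chain via Meridian Partners LP → Redpoint Foods Inc. (R3): 100% × 55% × 48% = 26.4% of Ridgefield Logistics SA.
Chain via Clearview Ventures LLC → Summit Industries Corp. (R3): 28% × 49% × 11% = 1.5092% of Ridgefield Logistics SA.
Aggregating (R2): 6.8121% + 26.4% + 1.5092% = 34.7213%.
34.7213% exceeds the 20% threshold by 14.7213 percentage points.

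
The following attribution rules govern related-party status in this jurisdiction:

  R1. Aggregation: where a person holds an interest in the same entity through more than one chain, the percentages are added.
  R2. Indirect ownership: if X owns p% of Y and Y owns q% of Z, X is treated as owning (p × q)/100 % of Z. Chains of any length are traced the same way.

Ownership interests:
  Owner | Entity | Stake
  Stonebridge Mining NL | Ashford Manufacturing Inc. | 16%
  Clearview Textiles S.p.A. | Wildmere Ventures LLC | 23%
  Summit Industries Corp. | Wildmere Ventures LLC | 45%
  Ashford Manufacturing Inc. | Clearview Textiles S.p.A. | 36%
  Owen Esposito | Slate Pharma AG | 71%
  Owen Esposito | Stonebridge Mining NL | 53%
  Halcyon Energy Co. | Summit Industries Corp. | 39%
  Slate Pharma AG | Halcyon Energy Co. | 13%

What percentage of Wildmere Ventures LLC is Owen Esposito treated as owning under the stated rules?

Chain via Stonebridge Mining NL → Ashford Manufacturing Inc. → Clearview Textiles S.p.A. (R2): 53% × 16% × 36% × 23% = 0.702144% of Wildmere Ventures LLC.
Chain via Slate Pharma AG → Halcyon Energy Co. → Summit Industries Corp. (R2): 71% × 13% × 39% × 45% = 1.619865% of Wildmere Ventures LLC.
Aggregating (R1): 0.702144% + 1.619865% = 2.322009%.

2.322009%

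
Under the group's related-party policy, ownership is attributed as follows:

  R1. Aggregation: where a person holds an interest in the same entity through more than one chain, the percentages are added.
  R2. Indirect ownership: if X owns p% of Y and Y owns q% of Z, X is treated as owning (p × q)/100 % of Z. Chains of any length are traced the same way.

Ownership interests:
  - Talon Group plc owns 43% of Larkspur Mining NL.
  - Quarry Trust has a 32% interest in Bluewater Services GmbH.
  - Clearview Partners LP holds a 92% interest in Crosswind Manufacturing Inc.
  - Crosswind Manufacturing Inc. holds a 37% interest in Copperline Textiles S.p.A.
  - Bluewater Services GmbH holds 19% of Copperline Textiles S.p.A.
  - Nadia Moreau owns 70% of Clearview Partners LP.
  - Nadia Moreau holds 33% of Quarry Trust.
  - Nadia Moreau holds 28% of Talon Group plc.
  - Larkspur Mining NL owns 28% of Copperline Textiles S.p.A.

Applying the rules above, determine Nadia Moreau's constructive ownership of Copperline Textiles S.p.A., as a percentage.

Chain via Talon Group plc → Larkspur Mining NL (R2): 28% × 43% × 28% = 3.3712% of Copperline Textiles S.p.A.
Chain via Clearview Partners LP → Crosswind Manufacturing Inc. (R2): 70% × 92% × 37% = 23.828% of Copperline Textiles S.p.A.
Chain via Quarry Trust → Bluewater Services GmbH (R2): 33% × 32% × 19% = 2.0064% of Copperline Textiles S.p.A.
Aggregating (R1): 3.3712% + 23.828% + 2.0064% = 29.2056%.

29.2056%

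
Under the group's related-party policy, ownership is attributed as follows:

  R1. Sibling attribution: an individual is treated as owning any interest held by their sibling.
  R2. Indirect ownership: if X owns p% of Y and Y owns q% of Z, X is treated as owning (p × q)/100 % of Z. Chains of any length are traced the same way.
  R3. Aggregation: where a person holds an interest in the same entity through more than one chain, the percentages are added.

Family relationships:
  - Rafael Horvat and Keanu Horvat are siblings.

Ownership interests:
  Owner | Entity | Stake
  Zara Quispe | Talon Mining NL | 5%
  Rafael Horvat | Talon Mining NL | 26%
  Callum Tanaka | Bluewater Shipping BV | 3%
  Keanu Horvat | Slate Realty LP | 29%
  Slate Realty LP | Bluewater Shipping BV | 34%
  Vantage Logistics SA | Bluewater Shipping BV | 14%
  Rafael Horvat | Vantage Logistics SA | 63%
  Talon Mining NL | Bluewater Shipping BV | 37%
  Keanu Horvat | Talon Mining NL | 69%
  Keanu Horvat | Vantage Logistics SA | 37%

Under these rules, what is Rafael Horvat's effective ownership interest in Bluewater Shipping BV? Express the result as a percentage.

By sibling attribution (R1), Rafael Horvat is treated as also owning Keanu Horvat's interest in Vantage Logistics SA, giving 63% + 37% = 100%.
By sibling attribution (R1), Rafael Horvat is treated as also owning Keanu Horvat's interest in Talon Mining NL, giving 26% + 69% = 95%.
By sibling attribution (R1), Rafael Horvat is treated as owning Keanu Horvat's 29% interest in Slate Realty LP.
Chain via Vantage Logistics SA (R2): 100% × 14% = 14% of Bluewater Shipping BV.
Chain via Talon Mining NL (R2): 95% × 37% = 35.15% of Bluewater Shipping BV.
Chain via Slate Realty LP (R2): 29% × 34% = 9.86% of Bluewater Shipping BV.
Aggregating (R3): 14% + 35.15% + 9.86% = 59.01%.

59.01%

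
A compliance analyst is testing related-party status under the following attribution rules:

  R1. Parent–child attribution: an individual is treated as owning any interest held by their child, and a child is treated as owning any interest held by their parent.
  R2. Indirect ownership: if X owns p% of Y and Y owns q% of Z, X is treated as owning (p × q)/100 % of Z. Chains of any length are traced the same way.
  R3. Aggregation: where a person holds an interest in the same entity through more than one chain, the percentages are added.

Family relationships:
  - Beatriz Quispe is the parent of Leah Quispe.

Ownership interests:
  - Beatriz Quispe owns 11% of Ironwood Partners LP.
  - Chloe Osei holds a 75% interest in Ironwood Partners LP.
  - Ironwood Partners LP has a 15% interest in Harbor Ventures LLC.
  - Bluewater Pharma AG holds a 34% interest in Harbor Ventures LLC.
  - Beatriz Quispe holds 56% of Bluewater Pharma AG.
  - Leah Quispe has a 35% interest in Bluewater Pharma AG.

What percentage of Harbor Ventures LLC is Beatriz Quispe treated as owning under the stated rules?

32.59%

By parent–child attribution (R1), Beatriz Quispe is treated as also owning Leah Quispe's interest in Bluewater Pharma AG, giving 56% + 35% = 91%.
Chain via Ironwood Partners LP (R2): 11% × 15% = 1.65% of Harbor Ventures LLC.
Chain via Bluewater Pharma AG (R2): 91% × 34% = 30.94% of Harbor Ventures LLC.
Aggregating (R3): 1.65% + 30.94% = 32.59%.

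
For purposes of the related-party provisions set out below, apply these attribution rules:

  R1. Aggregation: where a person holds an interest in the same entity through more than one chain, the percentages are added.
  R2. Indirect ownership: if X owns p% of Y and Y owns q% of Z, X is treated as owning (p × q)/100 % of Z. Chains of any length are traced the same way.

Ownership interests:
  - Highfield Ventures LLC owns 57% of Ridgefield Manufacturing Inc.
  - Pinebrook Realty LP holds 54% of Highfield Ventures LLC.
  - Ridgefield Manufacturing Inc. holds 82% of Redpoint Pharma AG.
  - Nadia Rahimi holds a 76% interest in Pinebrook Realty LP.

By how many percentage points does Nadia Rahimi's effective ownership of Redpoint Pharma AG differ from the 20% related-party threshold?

Chain via Pinebrook Realty LP → Highfield Ventures LLC → Ridgefield Manufacturing Inc. (R2): 76% × 54% × 57% × 82% = 19.182096% of Redpoint Pharma AG.
19.182096% falls short of the 20% threshold by 0.817904 percentage points.

0.817904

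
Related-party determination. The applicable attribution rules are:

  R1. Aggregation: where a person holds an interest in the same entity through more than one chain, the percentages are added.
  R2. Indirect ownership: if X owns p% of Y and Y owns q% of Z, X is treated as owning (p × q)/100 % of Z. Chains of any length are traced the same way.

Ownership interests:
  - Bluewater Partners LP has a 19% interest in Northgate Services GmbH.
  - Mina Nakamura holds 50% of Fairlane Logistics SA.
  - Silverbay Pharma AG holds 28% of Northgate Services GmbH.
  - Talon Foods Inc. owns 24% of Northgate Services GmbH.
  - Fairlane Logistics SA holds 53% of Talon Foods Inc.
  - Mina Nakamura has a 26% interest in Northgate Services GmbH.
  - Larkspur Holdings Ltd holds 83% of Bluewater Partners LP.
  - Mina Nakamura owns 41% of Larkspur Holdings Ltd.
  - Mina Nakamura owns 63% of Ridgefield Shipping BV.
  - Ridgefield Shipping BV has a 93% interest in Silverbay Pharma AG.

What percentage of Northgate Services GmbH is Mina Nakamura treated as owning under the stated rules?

55.2309%

Chain via Fairlane Logistics SA → Talon Foods Inc. (R2): 50% × 53% × 24% = 6.36% of Northgate Services GmbH.
Chain via Ridgefield Shipping BV → Silverbay Pharma AG (R2): 63% × 93% × 28% = 16.4052% of Northgate Services GmbH.
Chain via Larkspur Holdings Ltd → Bluewater Partners LP (R2): 41% × 83% × 19% = 6.4657% of Northgate Services GmbH.
Direct interest in Northgate Services GmbH: 26%.
Aggregating (R1): 6.36% + 16.4052% + 6.4657% + 26% = 55.2309%.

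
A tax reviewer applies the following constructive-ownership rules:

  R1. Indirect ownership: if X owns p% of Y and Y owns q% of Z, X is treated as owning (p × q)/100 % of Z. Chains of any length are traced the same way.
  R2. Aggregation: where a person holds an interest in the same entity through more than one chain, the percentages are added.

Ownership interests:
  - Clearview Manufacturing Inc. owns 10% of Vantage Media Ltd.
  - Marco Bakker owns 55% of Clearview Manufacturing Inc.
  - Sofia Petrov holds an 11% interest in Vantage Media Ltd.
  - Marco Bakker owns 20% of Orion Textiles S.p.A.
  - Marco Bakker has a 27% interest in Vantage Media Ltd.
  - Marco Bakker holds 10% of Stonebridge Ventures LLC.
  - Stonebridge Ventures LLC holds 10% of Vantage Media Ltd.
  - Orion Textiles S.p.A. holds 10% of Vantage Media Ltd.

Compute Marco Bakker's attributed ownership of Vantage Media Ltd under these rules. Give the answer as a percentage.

35.5%

Chain via Orion Textiles S.p.A. (R1): 20% × 10% = 2% of Vantage Media Ltd.
Chain via Clearview Manufacturing Inc. (R1): 55% × 10% = 5.5% of Vantage Media Ltd.
Chain via Stonebridge Ventures LLC (R1): 10% × 10% = 1% of Vantage Media Ltd.
Direct interest in Vantage Media Ltd: 27%.
Aggregating (R2): 2% + 5.5% + 1% + 27% = 35.5%.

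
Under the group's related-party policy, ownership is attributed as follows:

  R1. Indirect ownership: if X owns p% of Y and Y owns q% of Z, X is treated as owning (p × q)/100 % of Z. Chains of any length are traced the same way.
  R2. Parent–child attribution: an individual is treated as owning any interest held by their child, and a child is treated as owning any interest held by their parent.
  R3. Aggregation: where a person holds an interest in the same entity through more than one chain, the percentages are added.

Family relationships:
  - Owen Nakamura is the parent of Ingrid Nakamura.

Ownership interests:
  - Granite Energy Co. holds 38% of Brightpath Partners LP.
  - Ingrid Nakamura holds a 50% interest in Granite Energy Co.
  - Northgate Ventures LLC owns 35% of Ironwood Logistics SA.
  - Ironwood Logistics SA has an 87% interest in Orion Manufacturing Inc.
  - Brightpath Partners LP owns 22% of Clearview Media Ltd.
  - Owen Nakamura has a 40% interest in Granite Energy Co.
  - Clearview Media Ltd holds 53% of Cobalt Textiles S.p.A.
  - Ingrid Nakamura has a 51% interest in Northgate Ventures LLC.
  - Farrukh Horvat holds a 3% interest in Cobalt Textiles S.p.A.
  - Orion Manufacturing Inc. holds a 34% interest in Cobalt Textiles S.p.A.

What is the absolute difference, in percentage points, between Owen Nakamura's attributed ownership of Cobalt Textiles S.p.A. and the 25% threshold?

By parent–child attribution (R2), Owen Nakamura is treated as also owning Ingrid Nakamura's interest in Granite Energy Co, giving 40% + 50% = 90%.
By parent–child attribution (R2), Owen Nakamura is treated as owning Ingrid Nakamura's 51% interest in Northgate Ventures LLC.
Chain via Granite Energy Co. → Brightpath Partners LP → Clearview Media Ltd (R1): 90% × 38% × 22% × 53% = 3.98772% of Cobalt Textiles S.p.A.
Chain via Northgate Ventures LLC → Ironwood Logistics SA → Orion Manufacturing Inc. (R1): 51% × 35% × 87% × 34% = 5.28003% of Cobalt Textiles S.p.A.
Aggregating (R3): 3.98772% + 5.28003% = 9.26775%.
9.26775% falls short of the 25% threshold by 15.73225 percentage points.

15.73225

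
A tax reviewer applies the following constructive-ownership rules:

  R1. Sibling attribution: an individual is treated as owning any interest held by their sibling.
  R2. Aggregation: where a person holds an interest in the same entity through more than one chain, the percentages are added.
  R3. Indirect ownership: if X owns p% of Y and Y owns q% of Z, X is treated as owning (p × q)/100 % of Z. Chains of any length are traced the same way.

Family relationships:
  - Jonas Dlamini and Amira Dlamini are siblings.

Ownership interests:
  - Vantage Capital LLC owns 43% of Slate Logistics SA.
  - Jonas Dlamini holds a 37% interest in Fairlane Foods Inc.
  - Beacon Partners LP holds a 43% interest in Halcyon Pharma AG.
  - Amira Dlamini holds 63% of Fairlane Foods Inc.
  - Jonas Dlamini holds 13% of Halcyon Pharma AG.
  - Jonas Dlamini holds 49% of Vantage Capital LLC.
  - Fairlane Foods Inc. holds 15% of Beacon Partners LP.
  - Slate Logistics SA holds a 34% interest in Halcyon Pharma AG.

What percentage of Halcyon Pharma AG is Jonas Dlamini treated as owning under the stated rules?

By sibling attribution (R1), Jonas Dlamini is treated as also owning Amira Dlamini's interest in Fairlane Foods Inc, giving 37% + 63% = 100%.
Chain via Vantage Capital LLC → Slate Logistics SA (R3): 49% × 43% × 34% = 7.1638% of Halcyon Pharma AG.
Chain via Fairlane Foods Inc. → Beacon Partners LP (R3): 100% × 15% × 43% = 6.45% of Halcyon Pharma AG.
Direct interest in Halcyon Pharma AG: 13%.
Aggregating (R2): 7.1638% + 6.45% + 13% = 26.6138%.

26.6138%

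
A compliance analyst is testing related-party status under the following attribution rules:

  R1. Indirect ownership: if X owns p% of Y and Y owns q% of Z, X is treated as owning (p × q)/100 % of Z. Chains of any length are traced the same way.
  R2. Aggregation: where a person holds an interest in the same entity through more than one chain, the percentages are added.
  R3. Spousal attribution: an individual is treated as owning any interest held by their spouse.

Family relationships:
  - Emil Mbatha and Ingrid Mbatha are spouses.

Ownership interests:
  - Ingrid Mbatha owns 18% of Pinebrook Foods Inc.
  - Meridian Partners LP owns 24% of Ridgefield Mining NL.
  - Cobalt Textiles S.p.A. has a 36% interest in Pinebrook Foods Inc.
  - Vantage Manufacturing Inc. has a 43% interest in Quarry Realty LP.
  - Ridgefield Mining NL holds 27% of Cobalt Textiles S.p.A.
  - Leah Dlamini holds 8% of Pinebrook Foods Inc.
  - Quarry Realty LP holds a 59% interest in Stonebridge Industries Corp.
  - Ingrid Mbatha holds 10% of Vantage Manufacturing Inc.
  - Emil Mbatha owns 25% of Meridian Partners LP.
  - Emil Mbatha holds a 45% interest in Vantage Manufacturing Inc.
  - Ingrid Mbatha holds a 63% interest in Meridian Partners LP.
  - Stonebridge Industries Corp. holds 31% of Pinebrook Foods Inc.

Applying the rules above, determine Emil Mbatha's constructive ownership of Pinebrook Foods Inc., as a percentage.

24.378449%

By spousal attribution (R3), Emil Mbatha is treated as also owning Ingrid Mbatha's interest in Vantage Manufacturing Inc, giving 45% + 10% = 55%.
By spousal attribution (R3), Emil Mbatha is treated as also owning Ingrid Mbatha's interest in Meridian Partners LP, giving 25% + 63% = 88%.
By spousal attribution (R3), Emil Mbatha is treated as owning Ingrid Mbatha's 18% interest in Pinebrook Foods Inc.
Chain via Vantage Manufacturing Inc. → Quarry Realty LP → Stonebridge Industries Corp. (R1): 55% × 43% × 59% × 31% = 4.325585% of Pinebrook Foods Inc.
Chain via Meridian Partners LP → Ridgefield Mining NL → Cobalt Textiles S.p.A. (R1): 88% × 24% × 27% × 36% = 2.052864% of Pinebrook Foods Inc.
Direct interest in Pinebrook Foods Inc: 18%.
Aggregating (R2): 4.325585% + 2.052864% + 18% = 24.378449%.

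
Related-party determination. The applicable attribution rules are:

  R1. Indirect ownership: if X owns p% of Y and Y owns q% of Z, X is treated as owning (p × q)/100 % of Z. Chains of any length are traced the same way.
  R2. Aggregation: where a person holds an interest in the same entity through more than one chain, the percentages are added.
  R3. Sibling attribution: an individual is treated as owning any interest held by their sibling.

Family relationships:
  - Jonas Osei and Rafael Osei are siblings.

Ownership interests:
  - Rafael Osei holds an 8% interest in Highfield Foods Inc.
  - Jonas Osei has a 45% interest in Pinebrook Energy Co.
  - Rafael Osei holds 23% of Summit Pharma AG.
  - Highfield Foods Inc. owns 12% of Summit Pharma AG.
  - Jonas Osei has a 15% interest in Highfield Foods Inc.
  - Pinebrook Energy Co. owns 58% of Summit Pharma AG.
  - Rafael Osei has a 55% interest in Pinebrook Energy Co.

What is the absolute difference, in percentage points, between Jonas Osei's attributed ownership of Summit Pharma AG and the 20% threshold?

By sibling attribution (R3), Jonas Osei is treated as also owning Rafael Osei's interest in Highfield Foods Inc, giving 15% + 8% = 23%.
By sibling attribution (R3), Jonas Osei is treated as also owning Rafael Osei's interest in Pinebrook Energy Co, giving 45% + 55% = 100%.
By sibling attribution (R3), Jonas Osei is treated as owning Rafael Osei's 23% interest in Summit Pharma AG.
Chain via Highfield Foods Inc. (R1): 23% × 12% = 2.76% of Summit Pharma AG.
Chain via Pinebrook Energy Co. (R1): 100% × 58% = 58% of Summit Pharma AG.
Direct interest in Summit Pharma AG: 23%.
Aggregating (R2): 2.76% + 58% + 23% = 83.76%.
83.76% exceeds the 20% threshold by 63.76 percentage points.

63.76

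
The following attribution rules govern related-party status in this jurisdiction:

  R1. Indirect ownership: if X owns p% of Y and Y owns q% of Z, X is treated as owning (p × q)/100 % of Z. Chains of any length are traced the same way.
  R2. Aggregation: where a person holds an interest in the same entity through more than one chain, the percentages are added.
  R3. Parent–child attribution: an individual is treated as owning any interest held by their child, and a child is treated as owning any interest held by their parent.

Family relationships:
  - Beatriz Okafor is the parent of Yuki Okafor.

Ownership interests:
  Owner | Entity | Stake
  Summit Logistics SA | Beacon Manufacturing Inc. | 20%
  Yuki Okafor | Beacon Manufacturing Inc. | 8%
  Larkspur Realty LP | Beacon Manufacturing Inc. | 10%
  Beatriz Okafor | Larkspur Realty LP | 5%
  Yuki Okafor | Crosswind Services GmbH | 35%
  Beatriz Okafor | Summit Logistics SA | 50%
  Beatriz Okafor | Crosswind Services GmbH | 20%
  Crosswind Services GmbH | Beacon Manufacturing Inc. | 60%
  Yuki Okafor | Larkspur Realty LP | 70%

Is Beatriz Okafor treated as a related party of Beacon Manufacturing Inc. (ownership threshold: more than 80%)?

By parent–child attribution (R3), Beatriz Okafor is treated as also owning Yuki Okafor's interest in Crosswind Services GmbH, giving 20% + 35% = 55%.
By parent–child attribution (R3), Beatriz Okafor is treated as also owning Yuki Okafor's interest in Larkspur Realty LP, giving 5% + 70% = 75%.
By parent–child attribution (R3), Beatriz Okafor is treated as owning Yuki Okafor's 8% interest in Beacon Manufacturing Inc.
Chain via Summit Logistics SA (R1): 50% × 20% = 10% of Beacon Manufacturing Inc.
Chain via Crosswind Services GmbH (R1): 55% × 60% = 33% of Beacon Manufacturing Inc.
Chain via Larkspur Realty LP (R1): 75% × 10% = 7.5% of Beacon Manufacturing Inc.
Direct interest in Beacon Manufacturing Inc: 8%.
Aggregating (R2): 10% + 33% + 7.5% + 8% = 58.5%.
58.5% does not exceed the 80% threshold, so Beatriz is not a related party to Beacon Manufacturing Inc.

No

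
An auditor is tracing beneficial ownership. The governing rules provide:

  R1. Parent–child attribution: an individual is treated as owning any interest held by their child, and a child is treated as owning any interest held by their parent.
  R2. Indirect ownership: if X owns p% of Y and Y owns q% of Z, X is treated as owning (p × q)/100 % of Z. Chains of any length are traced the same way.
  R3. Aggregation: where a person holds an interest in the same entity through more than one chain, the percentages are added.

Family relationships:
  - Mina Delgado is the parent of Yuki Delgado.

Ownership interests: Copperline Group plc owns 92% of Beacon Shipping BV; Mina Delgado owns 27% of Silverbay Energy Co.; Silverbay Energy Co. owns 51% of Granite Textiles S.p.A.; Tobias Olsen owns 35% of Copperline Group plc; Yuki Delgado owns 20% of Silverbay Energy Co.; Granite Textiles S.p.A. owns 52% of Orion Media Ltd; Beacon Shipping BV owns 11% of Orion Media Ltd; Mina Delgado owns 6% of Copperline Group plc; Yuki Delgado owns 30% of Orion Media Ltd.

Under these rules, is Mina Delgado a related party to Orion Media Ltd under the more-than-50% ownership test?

By parent–child attribution (R1), Mina Delgado is treated as also owning Yuki Delgado's interest in Silverbay Energy Co, giving 27% + 20% = 47%.
By parent–child attribution (R1), Mina Delgado is treated as owning Yuki Delgado's 30% interest in Orion Media Ltd.
Chain via Silverbay Energy Co. → Granite Textiles S.p.A. (R2): 47% × 51% × 52% = 12.4644% of Orion Media Ltd.
Chain via Copperline Group plc → Beacon Shipping BV (R2): 6% × 92% × 11% = 0.6072% of Orion Media Ltd.
Direct interest in Orion Media Ltd: 30%.
Aggregating (R3): 12.4644% + 0.6072% + 30% = 43.0716%.
43.0716% does not exceed the 50% threshold, so Mina is not a related party to Orion Media Ltd.

No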